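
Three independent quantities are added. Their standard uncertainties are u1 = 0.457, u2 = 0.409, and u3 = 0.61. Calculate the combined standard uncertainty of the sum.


For a sum of independent quantities, uc = sqrt(u1^2 + u2^2 + u3^2).
uc = sqrt(0.457^2 + 0.409^2 + 0.61^2)
uc = sqrt(0.208849 + 0.167281 + 0.3721)
uc = 0.865

0.865


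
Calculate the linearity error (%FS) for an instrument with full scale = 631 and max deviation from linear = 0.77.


Linearity error = (max deviation / full scale) * 100%.
Linearity = (0.77 / 631) * 100
Linearity = 0.122 %FS

0.122 %FS


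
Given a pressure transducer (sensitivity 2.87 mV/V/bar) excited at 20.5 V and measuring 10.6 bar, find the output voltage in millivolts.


Output = sensitivity * Vex * P.
Vout = 2.87 * 20.5 * 10.6
Vout = 58.835 * 10.6
Vout = 623.65 mV

623.65 mV


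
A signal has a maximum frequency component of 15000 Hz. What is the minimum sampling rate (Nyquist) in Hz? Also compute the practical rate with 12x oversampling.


By Nyquist theorem, fs_min = 2 * fmax.
fs_min = 2 * 15000 = 30000 Hz
Practical rate = 12 * fs_min = 12 * 30000 = 360000 Hz

fs_min = 30000 Hz, fs_practical = 360000 Hz


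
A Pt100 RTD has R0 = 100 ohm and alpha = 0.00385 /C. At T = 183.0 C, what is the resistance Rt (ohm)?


The RTD equation: Rt = R0 * (1 + alpha * T).
Rt = 100 * (1 + 0.00385 * 183.0)
Rt = 100 * (1 + 0.70455)
Rt = 100 * 1.70455
Rt = 170.455 ohm

170.455 ohm


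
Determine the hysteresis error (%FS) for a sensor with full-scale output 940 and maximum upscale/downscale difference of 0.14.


Hysteresis = (max difference / full scale) * 100%.
H = (0.14 / 940) * 100
H = 0.015 %FS

0.015 %FS


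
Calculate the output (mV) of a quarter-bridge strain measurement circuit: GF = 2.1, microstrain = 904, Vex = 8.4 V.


Quarter bridge output: Vout = (GF * epsilon * Vex) / 4.
Vout = (2.1 * 904e-6 * 8.4) / 4
Vout = 0.01594656 / 4 V
Vout = 0.00398664 V = 3.9866 mV

3.9866 mV


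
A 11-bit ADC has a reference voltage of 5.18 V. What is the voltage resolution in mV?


The resolution (LSB) of an ADC is Vref / 2^n.
LSB = 5.18 / 2^11
LSB = 5.18 / 2048
LSB = 0.0025293 V = 2.52929688 mV

2.52929688 mV


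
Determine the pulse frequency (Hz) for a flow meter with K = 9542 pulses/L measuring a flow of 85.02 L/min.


Frequency = K * Q / 60 (converting L/min to L/s).
f = 9542 * 85.02 / 60
f = 811260.84 / 60
f = 13521.01 Hz

13521.01 Hz


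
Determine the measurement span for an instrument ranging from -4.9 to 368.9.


Span = upper range - lower range.
Span = 368.9 - (-4.9)
Span = 373.8

373.8


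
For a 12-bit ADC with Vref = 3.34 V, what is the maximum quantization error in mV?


The maximum quantization error is +/- LSB/2.
LSB = Vref / 2^n = 3.34 / 4096 = 0.00081543 V
Max error = LSB / 2 = 0.00081543 / 2 = 0.00040771 V
Max error = 0.4077 mV

0.4077 mV


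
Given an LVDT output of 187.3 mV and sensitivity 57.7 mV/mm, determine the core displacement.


Displacement = Vout / sensitivity.
d = 187.3 / 57.7
d = 3.246 mm

3.246 mm


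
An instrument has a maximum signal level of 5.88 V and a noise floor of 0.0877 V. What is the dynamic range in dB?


Dynamic range = 20 * log10(Vmax / Vnoise).
DR = 20 * log10(5.88 / 0.0877)
DR = 20 * log10(67.05)
DR = 36.53 dB

36.53 dB


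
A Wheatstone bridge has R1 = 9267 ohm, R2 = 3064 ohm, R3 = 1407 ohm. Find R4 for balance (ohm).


At balance: R1*R4 = R2*R3, so R4 = R2*R3/R1.
R4 = 3064 * 1407 / 9267
R4 = 4311048 / 9267
R4 = 465.2 ohm

465.2 ohm


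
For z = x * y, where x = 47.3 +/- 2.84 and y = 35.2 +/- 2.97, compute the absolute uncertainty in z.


For a product z = x*y, the relative uncertainty is:
uz/z = sqrt((ux/x)^2 + (uy/y)^2)
Relative uncertainties: ux/x = 2.84/47.3 = 0.060042
uy/y = 2.97/35.2 = 0.084375
z = 47.3 * 35.2 = 1665.0
uz = 1665.0 * sqrt(0.060042^2 + 0.084375^2) = 172.42

172.42


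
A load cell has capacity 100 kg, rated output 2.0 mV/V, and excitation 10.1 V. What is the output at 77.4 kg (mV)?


Vout = rated_output * Vex * (load / capacity).
Vout = 2.0 * 10.1 * (77.4 / 100)
Vout = 2.0 * 10.1 * 0.774
Vout = 15.635 mV

15.635 mV


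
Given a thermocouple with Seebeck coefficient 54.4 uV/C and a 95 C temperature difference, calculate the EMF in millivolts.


The thermocouple output V = sensitivity * dT.
V = 54.4 uV/C * 95 C
V = 5168.0 uV
V = 5.168 mV

5.168 mV


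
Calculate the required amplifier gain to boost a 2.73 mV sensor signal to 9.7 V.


Gain = Vout / Vin (converting to same units).
G = 9.7 V / 2.73 mV
G = 9700.0 mV / 2.73 mV
G = 3553.11

3553.11


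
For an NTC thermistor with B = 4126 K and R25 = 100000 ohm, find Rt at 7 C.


NTC thermistor equation: Rt = R25 * exp(B * (1/T - 1/T25)).
T in Kelvin: 280.15 K, T25 = 298.15 K
1/T - 1/T25 = 1/280.15 - 1/298.15 = 0.0002155
B * (1/T - 1/T25) = 4126 * 0.0002155 = 0.8892
Rt = 100000 * exp(0.8892) = 243306.7 ohm

243306.7 ohm


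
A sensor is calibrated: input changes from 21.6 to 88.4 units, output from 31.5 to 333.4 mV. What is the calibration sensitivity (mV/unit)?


Sensitivity = (y2 - y1) / (x2 - x1).
S = (333.4 - 31.5) / (88.4 - 21.6)
S = 301.9 / 66.8
S = 4.5195 mV/unit

4.5195 mV/unit


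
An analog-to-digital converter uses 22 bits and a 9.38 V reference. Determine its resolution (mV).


The resolution (LSB) of an ADC is Vref / 2^n.
LSB = 9.38 / 2^22
LSB = 9.38 / 4194304
LSB = 2.24e-06 V = 0.00223637 mV

0.00223637 mV


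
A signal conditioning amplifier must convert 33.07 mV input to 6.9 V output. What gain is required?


Gain = Vout / Vin (converting to same units).
G = 6.9 V / 33.07 mV
G = 6900.0 mV / 33.07 mV
G = 208.65

208.65


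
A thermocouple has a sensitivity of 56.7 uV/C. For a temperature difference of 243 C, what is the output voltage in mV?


The thermocouple output V = sensitivity * dT.
V = 56.7 uV/C * 243 C
V = 13778.1 uV
V = 13.778 mV

13.778 mV


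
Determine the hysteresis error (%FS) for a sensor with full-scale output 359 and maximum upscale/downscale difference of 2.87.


Hysteresis = (max difference / full scale) * 100%.
H = (2.87 / 359) * 100
H = 0.799 %FS

0.799 %FS


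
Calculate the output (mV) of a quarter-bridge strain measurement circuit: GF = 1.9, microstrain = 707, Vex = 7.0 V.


Quarter bridge output: Vout = (GF * epsilon * Vex) / 4.
Vout = (1.9 * 707e-6 * 7.0) / 4
Vout = 0.0094031 / 4 V
Vout = 0.00235077 V = 2.3508 mV

2.3508 mV


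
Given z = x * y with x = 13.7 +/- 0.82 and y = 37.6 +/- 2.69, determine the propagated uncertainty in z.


For a product z = x*y, the relative uncertainty is:
uz/z = sqrt((ux/x)^2 + (uy/y)^2)
Relative uncertainties: ux/x = 0.82/13.7 = 0.059854
uy/y = 2.69/37.6 = 0.071543
z = 13.7 * 37.6 = 515.1
uz = 515.1 * sqrt(0.059854^2 + 0.071543^2) = 48.05

48.05


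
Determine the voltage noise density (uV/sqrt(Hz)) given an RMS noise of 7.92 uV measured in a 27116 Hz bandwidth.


Noise spectral density = Vrms / sqrt(BW).
NSD = 7.92 / sqrt(27116)
NSD = 7.92 / 164.6694
NSD = 0.0481 uV/sqrt(Hz)

0.0481 uV/sqrt(Hz)


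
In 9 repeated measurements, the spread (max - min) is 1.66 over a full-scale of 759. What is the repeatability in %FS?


Repeatability = (spread / full scale) * 100%.
R = (1.66 / 759) * 100
R = 0.219 %FS

0.219 %FS


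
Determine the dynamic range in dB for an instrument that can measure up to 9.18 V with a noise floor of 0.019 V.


Dynamic range = 20 * log10(Vmax / Vnoise).
DR = 20 * log10(9.18 / 0.019)
DR = 20 * log10(483.16)
DR = 53.68 dB

53.68 dB


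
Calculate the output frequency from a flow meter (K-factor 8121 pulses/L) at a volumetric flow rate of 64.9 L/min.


Frequency = K * Q / 60 (converting L/min to L/s).
f = 8121 * 64.9 / 60
f = 527052.9 / 60
f = 8784.22 Hz

8784.22 Hz


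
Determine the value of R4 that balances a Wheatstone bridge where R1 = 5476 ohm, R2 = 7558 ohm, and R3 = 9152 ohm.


At balance: R1*R4 = R2*R3, so R4 = R2*R3/R1.
R4 = 7558 * 9152 / 5476
R4 = 69170816 / 5476
R4 = 12631.63 ohm

12631.63 ohm


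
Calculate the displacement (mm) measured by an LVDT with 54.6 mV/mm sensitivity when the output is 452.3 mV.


Displacement = Vout / sensitivity.
d = 452.3 / 54.6
d = 8.284 mm

8.284 mm


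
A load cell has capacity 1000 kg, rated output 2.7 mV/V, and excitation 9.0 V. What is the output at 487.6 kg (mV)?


Vout = rated_output * Vex * (load / capacity).
Vout = 2.7 * 9.0 * (487.6 / 1000)
Vout = 2.7 * 9.0 * 0.4876
Vout = 11.849 mV

11.849 mV


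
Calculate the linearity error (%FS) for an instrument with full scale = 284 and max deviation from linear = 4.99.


Linearity error = (max deviation / full scale) * 100%.
Linearity = (4.99 / 284) * 100
Linearity = 1.757 %FS

1.757 %FS


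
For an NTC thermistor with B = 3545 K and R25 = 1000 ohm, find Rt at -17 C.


NTC thermistor equation: Rt = R25 * exp(B * (1/T - 1/T25)).
T in Kelvin: 256.15 K, T25 = 298.15 K
1/T - 1/T25 = 1/256.15 - 1/298.15 = 0.00054995
B * (1/T - 1/T25) = 3545 * 0.00054995 = 1.9496
Rt = 1000 * exp(1.9496) = 7025.6 ohm

7025.6 ohm


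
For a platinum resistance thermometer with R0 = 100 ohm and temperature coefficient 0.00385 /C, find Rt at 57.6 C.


The RTD equation: Rt = R0 * (1 + alpha * T).
Rt = 100 * (1 + 0.00385 * 57.6)
Rt = 100 * (1 + 0.22176)
Rt = 100 * 1.22176
Rt = 122.176 ohm

122.176 ohm


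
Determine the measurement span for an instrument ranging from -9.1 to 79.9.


Span = upper range - lower range.
Span = 79.9 - (-9.1)
Span = 89.0

89.0


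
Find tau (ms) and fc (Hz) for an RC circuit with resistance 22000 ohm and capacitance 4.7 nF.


Time constant: tau = R * C.
tau = 22000 * 4.70e-09 = 0.0001034 s
tau = 0.1034 ms
Cutoff frequency: fc = 1 / (2*pi*R*C).
fc = 1 / (2*pi*0.0001034) = 1539.22 Hz

tau = 0.1034 ms, fc = 1539.22 Hz


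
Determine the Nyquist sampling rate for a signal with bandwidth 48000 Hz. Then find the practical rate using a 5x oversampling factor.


By Nyquist theorem, fs_min = 2 * fmax.
fs_min = 2 * 48000 = 96000 Hz
Practical rate = 5 * fs_min = 5 * 96000 = 480000 Hz

fs_min = 96000 Hz, fs_practical = 480000 Hz


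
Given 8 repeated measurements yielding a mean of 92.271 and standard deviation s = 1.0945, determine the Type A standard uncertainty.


The standard uncertainty for Type A evaluation is u = s / sqrt(n).
u = 1.0945 / sqrt(8)
u = 1.0945 / 2.8284
u = 0.387

0.387


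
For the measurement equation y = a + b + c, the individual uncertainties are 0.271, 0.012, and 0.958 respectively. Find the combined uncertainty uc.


For a sum of independent quantities, uc = sqrt(u1^2 + u2^2 + u3^2).
uc = sqrt(0.271^2 + 0.012^2 + 0.958^2)
uc = sqrt(0.073441 + 0.000144 + 0.917764)
uc = 0.9957

0.9957


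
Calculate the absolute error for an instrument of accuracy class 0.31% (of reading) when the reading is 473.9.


Absolute error = (accuracy% / 100) * reading.
Error = (0.31 / 100) * 473.9
Error = 0.0031 * 473.9
Error = 1.4691

1.4691


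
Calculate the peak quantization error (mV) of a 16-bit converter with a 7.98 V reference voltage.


The maximum quantization error is +/- LSB/2.
LSB = Vref / 2^n = 7.98 / 65536 = 0.00012177 V
Max error = LSB / 2 = 0.00012177 / 2 = 6.088e-05 V
Max error = 0.0609 mV

0.0609 mV


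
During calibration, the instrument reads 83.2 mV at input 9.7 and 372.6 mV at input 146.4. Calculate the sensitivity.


Sensitivity = (y2 - y1) / (x2 - x1).
S = (372.6 - 83.2) / (146.4 - 9.7)
S = 289.4 / 136.7
S = 2.117 mV/unit

2.117 mV/unit


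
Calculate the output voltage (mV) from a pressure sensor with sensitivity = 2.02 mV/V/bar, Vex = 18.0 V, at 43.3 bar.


Output = sensitivity * Vex * P.
Vout = 2.02 * 18.0 * 43.3
Vout = 36.36 * 43.3
Vout = 1574.39 mV

1574.39 mV


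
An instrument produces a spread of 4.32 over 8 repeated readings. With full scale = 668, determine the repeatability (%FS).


Repeatability = (spread / full scale) * 100%.
R = (4.32 / 668) * 100
R = 0.647 %FS

0.647 %FS


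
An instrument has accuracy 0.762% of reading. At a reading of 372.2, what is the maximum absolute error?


Absolute error = (accuracy% / 100) * reading.
Error = (0.762 / 100) * 372.2
Error = 0.00762 * 372.2
Error = 2.8362

2.8362


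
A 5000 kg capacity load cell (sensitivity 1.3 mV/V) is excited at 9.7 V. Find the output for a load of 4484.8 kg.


Vout = rated_output * Vex * (load / capacity).
Vout = 1.3 * 9.7 * (4484.8 / 5000)
Vout = 1.3 * 9.7 * 0.89696
Vout = 11.311 mV

11.311 mV


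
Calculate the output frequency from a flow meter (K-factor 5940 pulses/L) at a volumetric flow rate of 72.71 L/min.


Frequency = K * Q / 60 (converting L/min to L/s).
f = 5940 * 72.71 / 60
f = 431897.4 / 60
f = 7198.29 Hz

7198.29 Hz


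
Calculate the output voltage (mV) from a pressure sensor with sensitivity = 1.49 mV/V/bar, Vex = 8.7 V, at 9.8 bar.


Output = sensitivity * Vex * P.
Vout = 1.49 * 8.7 * 9.8
Vout = 12.963 * 9.8
Vout = 127.04 mV

127.04 mV


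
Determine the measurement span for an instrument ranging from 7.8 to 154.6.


Span = upper range - lower range.
Span = 154.6 - (7.8)
Span = 146.8

146.8


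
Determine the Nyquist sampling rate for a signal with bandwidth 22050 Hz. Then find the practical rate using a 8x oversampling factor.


By Nyquist theorem, fs_min = 2 * fmax.
fs_min = 2 * 22050 = 44100 Hz
Practical rate = 8 * fs_min = 8 * 44100 = 352800 Hz

fs_min = 44100 Hz, fs_practical = 352800 Hz


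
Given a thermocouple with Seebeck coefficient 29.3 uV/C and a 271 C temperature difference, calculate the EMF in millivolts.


The thermocouple output V = sensitivity * dT.
V = 29.3 uV/C * 271 C
V = 7940.3 uV
V = 7.94 mV

7.94 mV


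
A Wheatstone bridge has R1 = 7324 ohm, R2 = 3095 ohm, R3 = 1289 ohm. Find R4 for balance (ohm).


At balance: R1*R4 = R2*R3, so R4 = R2*R3/R1.
R4 = 3095 * 1289 / 7324
R4 = 3989455 / 7324
R4 = 544.71 ohm

544.71 ohm


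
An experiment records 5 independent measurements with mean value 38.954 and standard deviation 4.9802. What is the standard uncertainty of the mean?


The standard uncertainty for Type A evaluation is u = s / sqrt(n).
u = 4.9802 / sqrt(5)
u = 4.9802 / 2.2361
u = 2.2272

2.2272


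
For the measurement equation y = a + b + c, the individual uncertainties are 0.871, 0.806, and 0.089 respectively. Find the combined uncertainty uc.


For a sum of independent quantities, uc = sqrt(u1^2 + u2^2 + u3^2).
uc = sqrt(0.871^2 + 0.806^2 + 0.089^2)
uc = sqrt(0.758641 + 0.649636 + 0.007921)
uc = 1.19

1.19


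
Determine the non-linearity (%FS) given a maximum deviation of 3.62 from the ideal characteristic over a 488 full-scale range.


Linearity error = (max deviation / full scale) * 100%.
Linearity = (3.62 / 488) * 100
Linearity = 0.742 %FS

0.742 %FS


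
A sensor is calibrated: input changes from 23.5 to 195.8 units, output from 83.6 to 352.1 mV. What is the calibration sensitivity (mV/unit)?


Sensitivity = (y2 - y1) / (x2 - x1).
S = (352.1 - 83.6) / (195.8 - 23.5)
S = 268.5 / 172.3
S = 1.5583 mV/unit

1.5583 mV/unit


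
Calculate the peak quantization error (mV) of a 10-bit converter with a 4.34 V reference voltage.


The maximum quantization error is +/- LSB/2.
LSB = Vref / 2^n = 4.34 / 1024 = 0.00423828 V
Max error = LSB / 2 = 0.00423828 / 2 = 0.00211914 V
Max error = 2.1191 mV

2.1191 mV


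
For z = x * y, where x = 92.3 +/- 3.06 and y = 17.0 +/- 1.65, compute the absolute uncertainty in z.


For a product z = x*y, the relative uncertainty is:
uz/z = sqrt((ux/x)^2 + (uy/y)^2)
Relative uncertainties: ux/x = 3.06/92.3 = 0.033153
uy/y = 1.65/17.0 = 0.097059
z = 92.3 * 17.0 = 1569.1
uz = 1569.1 * sqrt(0.033153^2 + 0.097059^2) = 160.934

160.934


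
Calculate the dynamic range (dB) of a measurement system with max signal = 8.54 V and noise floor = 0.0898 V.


Dynamic range = 20 * log10(Vmax / Vnoise).
DR = 20 * log10(8.54 / 0.0898)
DR = 20 * log10(95.1)
DR = 39.56 dB

39.56 dB


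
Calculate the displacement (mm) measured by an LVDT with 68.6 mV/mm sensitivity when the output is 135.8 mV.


Displacement = Vout / sensitivity.
d = 135.8 / 68.6
d = 1.98 mm

1.98 mm


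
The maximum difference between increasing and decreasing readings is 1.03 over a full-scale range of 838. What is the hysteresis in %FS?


Hysteresis = (max difference / full scale) * 100%.
H = (1.03 / 838) * 100
H = 0.123 %FS

0.123 %FS


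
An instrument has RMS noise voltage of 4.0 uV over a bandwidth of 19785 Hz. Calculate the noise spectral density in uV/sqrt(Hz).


Noise spectral density = Vrms / sqrt(BW).
NSD = 4.0 / sqrt(19785)
NSD = 4.0 / 140.6592
NSD = 0.0284 uV/sqrt(Hz)

0.0284 uV/sqrt(Hz)


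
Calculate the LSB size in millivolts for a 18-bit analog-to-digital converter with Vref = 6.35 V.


The resolution (LSB) of an ADC is Vref / 2^n.
LSB = 6.35 / 2^18
LSB = 6.35 / 262144
LSB = 2.422e-05 V = 0.02422333 mV

0.02422333 mV


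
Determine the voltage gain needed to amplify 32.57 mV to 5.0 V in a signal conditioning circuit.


Gain = Vout / Vin (converting to same units).
G = 5.0 V / 32.57 mV
G = 5000.0 mV / 32.57 mV
G = 153.52

153.52


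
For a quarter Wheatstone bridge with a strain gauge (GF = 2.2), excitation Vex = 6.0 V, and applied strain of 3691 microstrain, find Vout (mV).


Quarter bridge output: Vout = (GF * epsilon * Vex) / 4.
Vout = (2.2 * 3691e-6 * 6.0) / 4
Vout = 0.0487212 / 4 V
Vout = 0.0121803 V = 12.1803 mV

12.1803 mV


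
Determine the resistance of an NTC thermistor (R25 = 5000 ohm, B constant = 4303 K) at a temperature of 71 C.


NTC thermistor equation: Rt = R25 * exp(B * (1/T - 1/T25)).
T in Kelvin: 344.15 K, T25 = 298.15 K
1/T - 1/T25 = 1/344.15 - 1/298.15 = -0.00044831
B * (1/T - 1/T25) = 4303 * -0.00044831 = -1.9291
Rt = 5000 * exp(-1.9291) = 726.4 ohm

726.4 ohm


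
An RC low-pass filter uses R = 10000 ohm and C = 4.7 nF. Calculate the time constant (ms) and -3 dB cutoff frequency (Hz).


Time constant: tau = R * C.
tau = 10000 * 4.70e-09 = 4.7e-05 s
tau = 0.047 ms
Cutoff frequency: fc = 1 / (2*pi*R*C).
fc = 1 / (2*pi*4.7e-05) = 3386.28 Hz

tau = 0.047 ms, fc = 3386.28 Hz


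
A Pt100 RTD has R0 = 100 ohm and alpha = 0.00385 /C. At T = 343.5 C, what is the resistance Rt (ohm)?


The RTD equation: Rt = R0 * (1 + alpha * T).
Rt = 100 * (1 + 0.00385 * 343.5)
Rt = 100 * (1 + 1.322475)
Rt = 100 * 2.322475
Rt = 232.247 ohm

232.247 ohm


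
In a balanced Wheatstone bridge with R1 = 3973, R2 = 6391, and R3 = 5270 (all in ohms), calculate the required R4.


At balance: R1*R4 = R2*R3, so R4 = R2*R3/R1.
R4 = 6391 * 5270 / 3973
R4 = 33680570 / 3973
R4 = 8477.36 ohm

8477.36 ohm


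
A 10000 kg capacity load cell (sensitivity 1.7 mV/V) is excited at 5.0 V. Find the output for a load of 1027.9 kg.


Vout = rated_output * Vex * (load / capacity).
Vout = 1.7 * 5.0 * (1027.9 / 10000)
Vout = 1.7 * 5.0 * 0.10279
Vout = 0.874 mV

0.874 mV


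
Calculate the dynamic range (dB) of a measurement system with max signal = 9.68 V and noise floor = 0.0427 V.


Dynamic range = 20 * log10(Vmax / Vnoise).
DR = 20 * log10(9.68 / 0.0427)
DR = 20 * log10(226.7)
DR = 47.11 dB

47.11 dB


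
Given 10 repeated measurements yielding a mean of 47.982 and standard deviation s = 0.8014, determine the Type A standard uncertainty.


The standard uncertainty for Type A evaluation is u = s / sqrt(n).
u = 0.8014 / sqrt(10)
u = 0.8014 / 3.1623
u = 0.2534

0.2534


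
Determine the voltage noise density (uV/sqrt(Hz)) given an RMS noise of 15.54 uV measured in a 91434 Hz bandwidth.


Noise spectral density = Vrms / sqrt(BW).
NSD = 15.54 / sqrt(91434)
NSD = 15.54 / 302.3806
NSD = 0.0514 uV/sqrt(Hz)

0.0514 uV/sqrt(Hz)


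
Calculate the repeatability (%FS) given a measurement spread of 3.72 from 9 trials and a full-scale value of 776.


Repeatability = (spread / full scale) * 100%.
R = (3.72 / 776) * 100
R = 0.479 %FS

0.479 %FS


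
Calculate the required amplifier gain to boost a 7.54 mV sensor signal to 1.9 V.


Gain = Vout / Vin (converting to same units).
G = 1.9 V / 7.54 mV
G = 1900.0 mV / 7.54 mV
G = 251.99

251.99


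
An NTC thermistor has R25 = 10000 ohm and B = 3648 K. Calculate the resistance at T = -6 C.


NTC thermistor equation: Rt = R25 * exp(B * (1/T - 1/T25)).
T in Kelvin: 267.15 K, T25 = 298.15 K
1/T - 1/T25 = 1/267.15 - 1/298.15 = 0.0003892
B * (1/T - 1/T25) = 3648 * 0.0003892 = 1.4198
Rt = 10000 * exp(1.4198) = 41362.8 ohm

41362.8 ohm


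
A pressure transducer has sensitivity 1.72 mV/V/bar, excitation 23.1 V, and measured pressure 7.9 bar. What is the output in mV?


Output = sensitivity * Vex * P.
Vout = 1.72 * 23.1 * 7.9
Vout = 39.732 * 7.9
Vout = 313.88 mV

313.88 mV


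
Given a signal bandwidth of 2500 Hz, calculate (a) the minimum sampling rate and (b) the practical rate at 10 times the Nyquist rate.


By Nyquist theorem, fs_min = 2 * fmax.
fs_min = 2 * 2500 = 5000 Hz
Practical rate = 10 * fs_min = 10 * 5000 = 50000 Hz

fs_min = 5000 Hz, fs_practical = 50000 Hz


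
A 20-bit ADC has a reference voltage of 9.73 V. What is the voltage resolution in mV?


The resolution (LSB) of an ADC is Vref / 2^n.
LSB = 9.73 / 2^20
LSB = 9.73 / 1048576
LSB = 9.28e-06 V = 0.00927925 mV

0.00927925 mV


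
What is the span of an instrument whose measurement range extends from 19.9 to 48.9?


Span = upper range - lower range.
Span = 48.9 - (19.9)
Span = 29.0

29.0


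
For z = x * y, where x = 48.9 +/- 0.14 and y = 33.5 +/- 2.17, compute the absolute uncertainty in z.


For a product z = x*y, the relative uncertainty is:
uz/z = sqrt((ux/x)^2 + (uy/y)^2)
Relative uncertainties: ux/x = 0.14/48.9 = 0.002863
uy/y = 2.17/33.5 = 0.064776
z = 48.9 * 33.5 = 1638.1
uz = 1638.1 * sqrt(0.002863^2 + 0.064776^2) = 106.217

106.217


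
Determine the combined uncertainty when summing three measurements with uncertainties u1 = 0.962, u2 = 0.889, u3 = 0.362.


For a sum of independent quantities, uc = sqrt(u1^2 + u2^2 + u3^2).
uc = sqrt(0.962^2 + 0.889^2 + 0.362^2)
uc = sqrt(0.925444 + 0.790321 + 0.131044)
uc = 1.359

1.359


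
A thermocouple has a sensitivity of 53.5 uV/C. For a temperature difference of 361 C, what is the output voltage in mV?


The thermocouple output V = sensitivity * dT.
V = 53.5 uV/C * 361 C
V = 19313.5 uV
V = 19.314 mV

19.314 mV


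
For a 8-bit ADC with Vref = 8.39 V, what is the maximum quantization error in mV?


The maximum quantization error is +/- LSB/2.
LSB = Vref / 2^n = 8.39 / 256 = 0.03277344 V
Max error = LSB / 2 = 0.03277344 / 2 = 0.01638672 V
Max error = 16.3867 mV

16.3867 mV


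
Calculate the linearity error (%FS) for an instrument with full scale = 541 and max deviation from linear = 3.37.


Linearity error = (max deviation / full scale) * 100%.
Linearity = (3.37 / 541) * 100
Linearity = 0.623 %FS

0.623 %FS


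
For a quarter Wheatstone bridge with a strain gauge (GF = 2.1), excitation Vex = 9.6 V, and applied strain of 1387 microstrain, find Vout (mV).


Quarter bridge output: Vout = (GF * epsilon * Vex) / 4.
Vout = (2.1 * 1387e-6 * 9.6) / 4
Vout = 0.02796192 / 4 V
Vout = 0.00699048 V = 6.9905 mV

6.9905 mV


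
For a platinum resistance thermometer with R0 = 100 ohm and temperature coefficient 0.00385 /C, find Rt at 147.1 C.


The RTD equation: Rt = R0 * (1 + alpha * T).
Rt = 100 * (1 + 0.00385 * 147.1)
Rt = 100 * (1 + 0.566335)
Rt = 100 * 1.566335
Rt = 156.633 ohm

156.633 ohm


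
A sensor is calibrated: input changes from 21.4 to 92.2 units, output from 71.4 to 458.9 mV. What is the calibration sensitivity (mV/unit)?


Sensitivity = (y2 - y1) / (x2 - x1).
S = (458.9 - 71.4) / (92.2 - 21.4)
S = 387.5 / 70.8
S = 5.4732 mV/unit

5.4732 mV/unit


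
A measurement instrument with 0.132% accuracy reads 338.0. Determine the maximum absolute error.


Absolute error = (accuracy% / 100) * reading.
Error = (0.132 / 100) * 338.0
Error = 0.00132 * 338.0
Error = 0.4462

0.4462


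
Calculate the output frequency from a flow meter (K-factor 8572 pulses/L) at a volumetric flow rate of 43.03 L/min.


Frequency = K * Q / 60 (converting L/min to L/s).
f = 8572 * 43.03 / 60
f = 368853.16 / 60
f = 6147.55 Hz

6147.55 Hz


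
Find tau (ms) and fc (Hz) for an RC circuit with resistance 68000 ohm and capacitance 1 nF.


Time constant: tau = R * C.
tau = 68000 * 1.00e-09 = 6.8e-05 s
tau = 0.068 ms
Cutoff frequency: fc = 1 / (2*pi*R*C).
fc = 1 / (2*pi*6.8e-05) = 2340.51 Hz

tau = 0.068 ms, fc = 2340.51 Hz


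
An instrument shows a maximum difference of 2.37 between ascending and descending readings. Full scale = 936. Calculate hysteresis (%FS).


Hysteresis = (max difference / full scale) * 100%.
H = (2.37 / 936) * 100
H = 0.253 %FS

0.253 %FS


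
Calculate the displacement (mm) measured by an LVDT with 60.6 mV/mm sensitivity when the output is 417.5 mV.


Displacement = Vout / sensitivity.
d = 417.5 / 60.6
d = 6.889 mm

6.889 mm


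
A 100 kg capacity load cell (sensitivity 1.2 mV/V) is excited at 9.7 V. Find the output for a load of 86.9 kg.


Vout = rated_output * Vex * (load / capacity).
Vout = 1.2 * 9.7 * (86.9 / 100)
Vout = 1.2 * 9.7 * 0.869
Vout = 10.115 mV

10.115 mV


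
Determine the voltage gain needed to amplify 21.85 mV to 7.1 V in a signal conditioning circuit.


Gain = Vout / Vin (converting to same units).
G = 7.1 V / 21.85 mV
G = 7100.0 mV / 21.85 mV
G = 324.94

324.94


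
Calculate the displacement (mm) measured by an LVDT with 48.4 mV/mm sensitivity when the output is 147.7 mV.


Displacement = Vout / sensitivity.
d = 147.7 / 48.4
d = 3.052 mm

3.052 mm


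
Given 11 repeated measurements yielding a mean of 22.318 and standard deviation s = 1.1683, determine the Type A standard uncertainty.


The standard uncertainty for Type A evaluation is u = s / sqrt(n).
u = 1.1683 / sqrt(11)
u = 1.1683 / 3.3166
u = 0.3523

0.3523


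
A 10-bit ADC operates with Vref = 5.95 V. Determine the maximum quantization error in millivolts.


The maximum quantization error is +/- LSB/2.
LSB = Vref / 2^n = 5.95 / 1024 = 0.00581055 V
Max error = LSB / 2 = 0.00581055 / 2 = 0.00290527 V
Max error = 2.9053 mV

2.9053 mV


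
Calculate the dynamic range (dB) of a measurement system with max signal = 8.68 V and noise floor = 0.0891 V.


Dynamic range = 20 * log10(Vmax / Vnoise).
DR = 20 * log10(8.68 / 0.0891)
DR = 20 * log10(97.42)
DR = 39.77 dB

39.77 dB


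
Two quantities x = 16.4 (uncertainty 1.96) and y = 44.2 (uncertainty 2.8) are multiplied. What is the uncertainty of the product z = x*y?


For a product z = x*y, the relative uncertainty is:
uz/z = sqrt((ux/x)^2 + (uy/y)^2)
Relative uncertainties: ux/x = 1.96/16.4 = 0.119512
uy/y = 2.8/44.2 = 0.063348
z = 16.4 * 44.2 = 724.9
uz = 724.9 * sqrt(0.119512^2 + 0.063348^2) = 98.05

98.05


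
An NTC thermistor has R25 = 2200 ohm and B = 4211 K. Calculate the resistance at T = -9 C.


NTC thermistor equation: Rt = R25 * exp(B * (1/T - 1/T25)).
T in Kelvin: 264.15 K, T25 = 298.15 K
1/T - 1/T25 = 1/264.15 - 1/298.15 = 0.00043171
B * (1/T - 1/T25) = 4211 * 0.00043171 = 1.8179
Rt = 2200 * exp(1.8179) = 13550.1 ohm

13550.1 ohm


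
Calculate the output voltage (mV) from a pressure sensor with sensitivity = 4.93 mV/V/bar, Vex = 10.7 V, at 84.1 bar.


Output = sensitivity * Vex * P.
Vout = 4.93 * 10.7 * 84.1
Vout = 52.751 * 84.1
Vout = 4436.36 mV

4436.36 mV


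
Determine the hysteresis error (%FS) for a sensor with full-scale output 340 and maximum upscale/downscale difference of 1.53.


Hysteresis = (max difference / full scale) * 100%.
H = (1.53 / 340) * 100
H = 0.45 %FS

0.45 %FS


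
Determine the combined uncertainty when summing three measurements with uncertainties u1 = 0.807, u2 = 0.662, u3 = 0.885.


For a sum of independent quantities, uc = sqrt(u1^2 + u2^2 + u3^2).
uc = sqrt(0.807^2 + 0.662^2 + 0.885^2)
uc = sqrt(0.651249 + 0.438244 + 0.783225)
uc = 1.3685

1.3685


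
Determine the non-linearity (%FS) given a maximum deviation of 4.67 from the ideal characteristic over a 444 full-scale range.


Linearity error = (max deviation / full scale) * 100%.
Linearity = (4.67 / 444) * 100
Linearity = 1.052 %FS

1.052 %FS


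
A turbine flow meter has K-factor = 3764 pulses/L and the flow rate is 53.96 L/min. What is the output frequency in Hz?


Frequency = K * Q / 60 (converting L/min to L/s).
f = 3764 * 53.96 / 60
f = 203105.44 / 60
f = 3385.09 Hz

3385.09 Hz


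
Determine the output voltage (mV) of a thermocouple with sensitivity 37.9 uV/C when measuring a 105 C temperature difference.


The thermocouple output V = sensitivity * dT.
V = 37.9 uV/C * 105 C
V = 3979.5 uV
V = 3.979 mV

3.979 mV


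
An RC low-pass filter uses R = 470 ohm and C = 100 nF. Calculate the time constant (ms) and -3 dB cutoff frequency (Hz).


Time constant: tau = R * C.
tau = 470 * 1.00e-07 = 4.7e-05 s
tau = 0.047 ms
Cutoff frequency: fc = 1 / (2*pi*R*C).
fc = 1 / (2*pi*4.7e-05) = 3386.28 Hz

tau = 0.047 ms, fc = 3386.28 Hz


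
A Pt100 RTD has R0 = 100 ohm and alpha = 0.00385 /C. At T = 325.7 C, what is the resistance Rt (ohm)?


The RTD equation: Rt = R0 * (1 + alpha * T).
Rt = 100 * (1 + 0.00385 * 325.7)
Rt = 100 * (1 + 1.253945)
Rt = 100 * 2.253945
Rt = 225.394 ohm

225.394 ohm


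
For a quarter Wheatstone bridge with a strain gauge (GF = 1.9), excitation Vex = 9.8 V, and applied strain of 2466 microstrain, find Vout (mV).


Quarter bridge output: Vout = (GF * epsilon * Vex) / 4.
Vout = (1.9 * 2466e-6 * 9.8) / 4
Vout = 0.04591692 / 4 V
Vout = 0.01147923 V = 11.4792 mV

11.4792 mV


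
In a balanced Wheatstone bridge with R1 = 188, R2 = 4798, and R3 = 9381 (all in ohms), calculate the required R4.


At balance: R1*R4 = R2*R3, so R4 = R2*R3/R1.
R4 = 4798 * 9381 / 188
R4 = 45010038 / 188
R4 = 239415.1 ohm

239415.1 ohm


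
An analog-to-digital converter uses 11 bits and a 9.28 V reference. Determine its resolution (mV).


The resolution (LSB) of an ADC is Vref / 2^n.
LSB = 9.28 / 2^11
LSB = 9.28 / 2048
LSB = 0.00453125 V = 4.53125 mV

4.53125 mV


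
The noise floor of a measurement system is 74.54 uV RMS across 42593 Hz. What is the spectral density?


Noise spectral density = Vrms / sqrt(BW).
NSD = 74.54 / sqrt(42593)
NSD = 74.54 / 206.3807
NSD = 0.3612 uV/sqrt(Hz)

0.3612 uV/sqrt(Hz)


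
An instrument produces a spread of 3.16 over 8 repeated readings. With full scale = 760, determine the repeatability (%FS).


Repeatability = (spread / full scale) * 100%.
R = (3.16 / 760) * 100
R = 0.416 %FS

0.416 %FS


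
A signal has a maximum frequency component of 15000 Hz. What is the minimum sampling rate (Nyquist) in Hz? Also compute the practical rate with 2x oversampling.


By Nyquist theorem, fs_min = 2 * fmax.
fs_min = 2 * 15000 = 30000 Hz
Practical rate = 2 * fs_min = 2 * 30000 = 60000 Hz

fs_min = 30000 Hz, fs_practical = 60000 Hz


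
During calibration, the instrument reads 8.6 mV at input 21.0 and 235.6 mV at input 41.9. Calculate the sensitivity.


Sensitivity = (y2 - y1) / (x2 - x1).
S = (235.6 - 8.6) / (41.9 - 21.0)
S = 227.0 / 20.9
S = 10.8612 mV/unit

10.8612 mV/unit


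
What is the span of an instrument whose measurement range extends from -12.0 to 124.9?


Span = upper range - lower range.
Span = 124.9 - (-12.0)
Span = 136.9

136.9


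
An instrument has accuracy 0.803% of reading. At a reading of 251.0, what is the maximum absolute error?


Absolute error = (accuracy% / 100) * reading.
Error = (0.803 / 100) * 251.0
Error = 0.00803 * 251.0
Error = 2.0155

2.0155


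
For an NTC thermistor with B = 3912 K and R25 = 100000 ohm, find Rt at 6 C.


NTC thermistor equation: Rt = R25 * exp(B * (1/T - 1/T25)).
T in Kelvin: 279.15 K, T25 = 298.15 K
1/T - 1/T25 = 1/279.15 - 1/298.15 = 0.00022829
B * (1/T - 1/T25) = 3912 * 0.00022829 = 0.8931
Rt = 100000 * exp(0.8931) = 244258.9 ohm

244258.9 ohm


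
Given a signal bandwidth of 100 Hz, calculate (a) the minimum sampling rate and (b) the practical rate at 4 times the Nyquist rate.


By Nyquist theorem, fs_min = 2 * fmax.
fs_min = 2 * 100 = 200 Hz
Practical rate = 4 * fs_min = 4 * 200 = 800 Hz

fs_min = 200 Hz, fs_practical = 800 Hz


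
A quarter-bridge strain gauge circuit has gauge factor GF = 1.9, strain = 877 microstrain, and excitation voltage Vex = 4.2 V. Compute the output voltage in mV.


Quarter bridge output: Vout = (GF * epsilon * Vex) / 4.
Vout = (1.9 * 877e-6 * 4.2) / 4
Vout = 0.00699846 / 4 V
Vout = 0.00174961 V = 1.7496 mV

1.7496 mV


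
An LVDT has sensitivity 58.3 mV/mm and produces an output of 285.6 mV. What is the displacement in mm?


Displacement = Vout / sensitivity.
d = 285.6 / 58.3
d = 4.899 mm

4.899 mm


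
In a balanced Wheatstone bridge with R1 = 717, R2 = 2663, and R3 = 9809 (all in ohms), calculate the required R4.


At balance: R1*R4 = R2*R3, so R4 = R2*R3/R1.
R4 = 2663 * 9809 / 717
R4 = 26121367 / 717
R4 = 36431.47 ohm

36431.47 ohm


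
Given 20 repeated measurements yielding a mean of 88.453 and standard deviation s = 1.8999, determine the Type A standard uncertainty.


The standard uncertainty for Type A evaluation is u = s / sqrt(n).
u = 1.8999 / sqrt(20)
u = 1.8999 / 4.4721
u = 0.4248

0.4248


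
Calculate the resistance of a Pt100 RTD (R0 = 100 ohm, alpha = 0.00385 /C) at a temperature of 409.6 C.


The RTD equation: Rt = R0 * (1 + alpha * T).
Rt = 100 * (1 + 0.00385 * 409.6)
Rt = 100 * (1 + 1.57696)
Rt = 100 * 2.57696
Rt = 257.696 ohm

257.696 ohm


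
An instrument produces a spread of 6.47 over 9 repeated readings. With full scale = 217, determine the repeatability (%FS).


Repeatability = (spread / full scale) * 100%.
R = (6.47 / 217) * 100
R = 2.982 %FS

2.982 %FS


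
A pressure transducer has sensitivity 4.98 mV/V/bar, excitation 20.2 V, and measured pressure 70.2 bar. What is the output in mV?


Output = sensitivity * Vex * P.
Vout = 4.98 * 20.2 * 70.2
Vout = 100.596 * 70.2
Vout = 7061.84 mV

7061.84 mV


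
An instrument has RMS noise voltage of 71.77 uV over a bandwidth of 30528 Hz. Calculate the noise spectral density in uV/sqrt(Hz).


Noise spectral density = Vrms / sqrt(BW).
NSD = 71.77 / sqrt(30528)
NSD = 71.77 / 174.7226
NSD = 0.4108 uV/sqrt(Hz)

0.4108 uV/sqrt(Hz)


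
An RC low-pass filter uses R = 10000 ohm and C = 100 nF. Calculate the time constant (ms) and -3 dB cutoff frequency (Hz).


Time constant: tau = R * C.
tau = 10000 * 1.00e-07 = 0.001 s
tau = 1.0 ms
Cutoff frequency: fc = 1 / (2*pi*R*C).
fc = 1 / (2*pi*0.001) = 159.15 Hz

tau = 1.0 ms, fc = 159.15 Hz


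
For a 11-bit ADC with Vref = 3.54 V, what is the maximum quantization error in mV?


The maximum quantization error is +/- LSB/2.
LSB = Vref / 2^n = 3.54 / 2048 = 0.00172852 V
Max error = LSB / 2 = 0.00172852 / 2 = 0.00086426 V
Max error = 0.8643 mV

0.8643 mV


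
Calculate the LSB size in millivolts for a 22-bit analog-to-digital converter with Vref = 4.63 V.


The resolution (LSB) of an ADC is Vref / 2^n.
LSB = 4.63 / 2^22
LSB = 4.63 / 4194304
LSB = 1.1e-06 V = 0.00110388 mV

0.00110388 mV


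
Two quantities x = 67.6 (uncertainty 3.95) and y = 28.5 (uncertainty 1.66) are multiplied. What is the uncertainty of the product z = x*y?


For a product z = x*y, the relative uncertainty is:
uz/z = sqrt((ux/x)^2 + (uy/y)^2)
Relative uncertainties: ux/x = 3.95/67.6 = 0.058432
uy/y = 1.66/28.5 = 0.058246
z = 67.6 * 28.5 = 1926.6
uz = 1926.6 * sqrt(0.058432^2 + 0.058246^2) = 158.951

158.951


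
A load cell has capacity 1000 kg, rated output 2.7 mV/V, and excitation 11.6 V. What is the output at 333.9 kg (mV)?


Vout = rated_output * Vex * (load / capacity).
Vout = 2.7 * 11.6 * (333.9 / 1000)
Vout = 2.7 * 11.6 * 0.3339
Vout = 10.458 mV

10.458 mV


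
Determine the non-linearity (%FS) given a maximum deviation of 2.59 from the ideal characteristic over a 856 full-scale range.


Linearity error = (max deviation / full scale) * 100%.
Linearity = (2.59 / 856) * 100
Linearity = 0.303 %FS

0.303 %FS


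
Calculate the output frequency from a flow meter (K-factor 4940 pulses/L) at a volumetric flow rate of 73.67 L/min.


Frequency = K * Q / 60 (converting L/min to L/s).
f = 4940 * 73.67 / 60
f = 363929.8 / 60
f = 6065.5 Hz

6065.5 Hz


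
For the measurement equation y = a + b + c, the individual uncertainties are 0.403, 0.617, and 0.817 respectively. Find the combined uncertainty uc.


For a sum of independent quantities, uc = sqrt(u1^2 + u2^2 + u3^2).
uc = sqrt(0.403^2 + 0.617^2 + 0.817^2)
uc = sqrt(0.162409 + 0.380689 + 0.667489)
uc = 1.1003

1.1003


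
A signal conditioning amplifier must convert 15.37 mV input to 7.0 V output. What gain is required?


Gain = Vout / Vin (converting to same units).
G = 7.0 V / 15.37 mV
G = 7000.0 mV / 15.37 mV
G = 455.43

455.43


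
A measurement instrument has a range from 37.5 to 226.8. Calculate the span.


Span = upper range - lower range.
Span = 226.8 - (37.5)
Span = 189.3

189.3


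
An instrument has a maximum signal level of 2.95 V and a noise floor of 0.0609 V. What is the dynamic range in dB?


Dynamic range = 20 * log10(Vmax / Vnoise).
DR = 20 * log10(2.95 / 0.0609)
DR = 20 * log10(48.44)
DR = 33.7 dB

33.7 dB


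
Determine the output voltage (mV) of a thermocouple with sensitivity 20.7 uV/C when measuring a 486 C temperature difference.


The thermocouple output V = sensitivity * dT.
V = 20.7 uV/C * 486 C
V = 10060.2 uV
V = 10.06 mV

10.06 mV


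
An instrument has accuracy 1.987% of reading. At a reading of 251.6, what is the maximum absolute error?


Absolute error = (accuracy% / 100) * reading.
Error = (1.987 / 100) * 251.6
Error = 0.01987 * 251.6
Error = 4.9993

4.9993


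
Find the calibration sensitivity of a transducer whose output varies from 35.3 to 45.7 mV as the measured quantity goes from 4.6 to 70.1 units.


Sensitivity = (y2 - y1) / (x2 - x1).
S = (45.7 - 35.3) / (70.1 - 4.6)
S = 10.4 / 65.5
S = 0.1588 mV/unit

0.1588 mV/unit


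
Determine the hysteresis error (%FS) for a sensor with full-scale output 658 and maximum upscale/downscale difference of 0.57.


Hysteresis = (max difference / full scale) * 100%.
H = (0.57 / 658) * 100
H = 0.087 %FS

0.087 %FS


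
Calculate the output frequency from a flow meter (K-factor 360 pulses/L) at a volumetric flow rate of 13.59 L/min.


Frequency = K * Q / 60 (converting L/min to L/s).
f = 360 * 13.59 / 60
f = 4892.4 / 60
f = 81.54 Hz

81.54 Hz


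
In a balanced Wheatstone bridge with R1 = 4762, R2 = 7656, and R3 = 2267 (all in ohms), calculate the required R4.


At balance: R1*R4 = R2*R3, so R4 = R2*R3/R1.
R4 = 7656 * 2267 / 4762
R4 = 17356152 / 4762
R4 = 3644.72 ohm

3644.72 ohm


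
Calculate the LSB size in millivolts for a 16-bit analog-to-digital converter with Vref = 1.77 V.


The resolution (LSB) of an ADC is Vref / 2^n.
LSB = 1.77 / 2^16
LSB = 1.77 / 65536
LSB = 2.701e-05 V = 0.02700806 mV

0.02700806 mV


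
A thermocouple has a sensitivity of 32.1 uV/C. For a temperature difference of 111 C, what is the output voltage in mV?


The thermocouple output V = sensitivity * dT.
V = 32.1 uV/C * 111 C
V = 3563.1 uV
V = 3.563 mV

3.563 mV


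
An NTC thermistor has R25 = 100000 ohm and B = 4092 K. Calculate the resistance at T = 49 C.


NTC thermistor equation: Rt = R25 * exp(B * (1/T - 1/T25)).
T in Kelvin: 322.15 K, T25 = 298.15 K
1/T - 1/T25 = 1/322.15 - 1/298.15 = -0.00024987
B * (1/T - 1/T25) = 4092 * -0.00024987 = -1.0225
Rt = 100000 * exp(-1.0225) = 35970.3 ohm

35970.3 ohm


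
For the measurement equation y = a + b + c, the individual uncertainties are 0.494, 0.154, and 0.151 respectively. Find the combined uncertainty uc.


For a sum of independent quantities, uc = sqrt(u1^2 + u2^2 + u3^2).
uc = sqrt(0.494^2 + 0.154^2 + 0.151^2)
uc = sqrt(0.244036 + 0.023716 + 0.022801)
uc = 0.539

0.539
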